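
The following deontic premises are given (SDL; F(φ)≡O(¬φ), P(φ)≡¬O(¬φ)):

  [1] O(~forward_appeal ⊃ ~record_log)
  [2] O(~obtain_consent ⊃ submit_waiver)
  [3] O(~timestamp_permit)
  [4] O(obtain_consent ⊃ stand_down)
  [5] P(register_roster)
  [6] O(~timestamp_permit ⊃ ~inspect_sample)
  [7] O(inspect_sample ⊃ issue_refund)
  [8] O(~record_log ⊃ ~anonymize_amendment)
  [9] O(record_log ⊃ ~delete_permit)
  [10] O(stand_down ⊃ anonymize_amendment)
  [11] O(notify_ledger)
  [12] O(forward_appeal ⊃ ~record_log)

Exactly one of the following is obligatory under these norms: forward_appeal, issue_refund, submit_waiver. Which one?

submit_waiver

Premises 12 and 1 are O(forward_appeal ⊃ ~record_log) and O(~forward_appeal ⊃ ~record_log); every ideal world satisfies forward_appeal or ~forward_appeal, so in either case ~record_log holds — hence O(~record_log).
Premise 8 is O(~record_log ⊃ ~anonymize_amendment); since O(~record_log), deontic closure gives O(~anonymize_amendment).
Premise 10 is O(stand_down ⊃ anonymize_amendment); contrapositively O(~anonymize_amendment ⊃ ~stand_down). Since O(~anonymize_amendment) holds, K gives O(~stand_down).
Premise 4 is O(obtain_consent ⊃ stand_down); contrapositively O(~stand_down ⊃ ~obtain_consent). Since O(~stand_down) holds, K gives O(~obtain_consent).
Premise 2 is O(~obtain_consent ⊃ submit_waiver); since O(~obtain_consent), deontic closure gives O(submit_waiver).
So O(submit_waiver) holds — submit_waiver is obligatory. None of the other listed options is made obligatory by any chain of premises.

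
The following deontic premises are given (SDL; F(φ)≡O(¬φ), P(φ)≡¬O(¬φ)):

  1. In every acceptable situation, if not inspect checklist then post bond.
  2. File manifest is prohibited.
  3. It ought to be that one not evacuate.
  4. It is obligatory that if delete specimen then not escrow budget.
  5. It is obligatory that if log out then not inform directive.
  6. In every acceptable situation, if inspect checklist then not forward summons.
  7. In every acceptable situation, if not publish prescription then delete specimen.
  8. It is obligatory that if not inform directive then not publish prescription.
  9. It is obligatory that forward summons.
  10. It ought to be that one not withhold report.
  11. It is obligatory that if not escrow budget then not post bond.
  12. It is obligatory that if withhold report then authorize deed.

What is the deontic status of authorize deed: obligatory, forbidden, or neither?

Premise 12 is O(withhold_report → authorize_deed), but O(withhold_report) is not derivable from the premises, so it does not yield O(authorize_deed).
No premise or chain of K-axiom applications forces O(authorize_deed), and none forces O(¬authorize_deed). So authorize_deed is neither obligatory nor forbidden under these norms.

Neither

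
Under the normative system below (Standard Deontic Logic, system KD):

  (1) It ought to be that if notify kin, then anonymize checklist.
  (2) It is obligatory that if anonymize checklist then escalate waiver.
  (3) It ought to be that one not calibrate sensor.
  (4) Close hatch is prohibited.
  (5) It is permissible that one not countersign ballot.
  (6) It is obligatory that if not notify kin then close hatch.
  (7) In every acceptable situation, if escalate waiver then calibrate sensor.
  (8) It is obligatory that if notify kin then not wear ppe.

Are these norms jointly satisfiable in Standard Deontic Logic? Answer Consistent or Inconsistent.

Premise 3 states O(¬calibrate_sensor) outright.
Premise 7, O(escalate_waiver → calibrate_sensor), contraposes to O(¬calibrate_sensor → ¬escalate_waiver); with O(¬calibrate_sensor) we get O(¬escalate_waiver).
The contrapositive of premise 2 (O(anonymize_checklist → escalate_waiver)) is O(¬escalate_waiver → ¬anonymize_checklist), and O(¬escalate_waiver) is already established, so O(¬anonymize_checklist).
Premise 1, O(notify_kin → anonymize_checklist), contraposes to O(¬anonymize_checklist → ¬notify_kin); with O(¬anonymize_checklist) we get O(¬notify_kin).
Premise 6 is O(¬notify_kin → close_hatch); since O(¬notify_kin), deontic closure gives O(close_hatch).
Yet premise 4 is F(close_hatch), i.e. O(¬close_hatch).
We now have both O(close_hatch) and O(¬close_hatch) — close_hatch is simultaneously obligatory and forbidden, violating the D-axiom.

Inconsistent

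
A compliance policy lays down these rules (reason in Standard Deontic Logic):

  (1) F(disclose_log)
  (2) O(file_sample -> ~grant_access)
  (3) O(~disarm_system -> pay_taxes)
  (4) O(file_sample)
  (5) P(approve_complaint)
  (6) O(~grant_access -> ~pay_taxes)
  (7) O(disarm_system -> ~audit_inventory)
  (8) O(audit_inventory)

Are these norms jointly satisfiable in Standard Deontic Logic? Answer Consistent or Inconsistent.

Premise 4 gives O(file_sample).
Premise 2 is O(file_sample -> ~grant_access); since O(file_sample), deontic closure gives O(~grant_access).
Premise 6 is O(~grant_access -> ~pay_taxes); since O(~grant_access), deontic closure gives O(~pay_taxes).
Premise 3 is O(~disarm_system -> pay_taxes); contrapositively O(~pay_taxes -> disarm_system). Since O(~pay_taxes) holds, K gives O(disarm_system).
From O(disarm_system) and premise 7, O(disarm_system -> ~audit_inventory), we obtain O(~audit_inventory).
But premise 8 directly asserts O(audit_inventory).
We now have both O(~audit_inventory) and O(audit_inventory) — audit_inventory is simultaneously obligatory and forbidden, violating the D-axiom.

Inconsistent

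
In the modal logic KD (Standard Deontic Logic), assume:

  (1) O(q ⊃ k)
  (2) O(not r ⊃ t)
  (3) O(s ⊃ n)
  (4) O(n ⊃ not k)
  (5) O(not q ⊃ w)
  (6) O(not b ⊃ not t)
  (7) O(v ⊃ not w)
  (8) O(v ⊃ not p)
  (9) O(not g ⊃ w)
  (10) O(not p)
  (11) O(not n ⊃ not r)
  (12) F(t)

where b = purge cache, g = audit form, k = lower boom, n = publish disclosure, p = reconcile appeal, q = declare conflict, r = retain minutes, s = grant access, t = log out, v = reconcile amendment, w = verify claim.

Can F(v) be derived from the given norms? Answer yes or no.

Yes

Premise 12, F(t), is equivalent to O(not t).
Premise 2, O(not r ⊃ t), contraposes to O(not t ⊃ r); with O(not t) we get O(r).
Premise 11, O(not n ⊃ not r), contraposes to O(r ⊃ n); with O(r) we get O(n).
From O(n) and premise 4, O(n ⊃ not k), we obtain O(not k).
Premise 1 is O(q ⊃ k); contrapositively O(not k ⊃ not q). Since O(not k) holds, K gives O(not q).
Applying K to premise 5 (O(not q ⊃ w)) and O(not q) yields O(w).
Premise 7 is O(v ⊃ not w); contrapositively O(w ⊃ not v). Since O(w) holds, K gives O(not v).
Premises 3, 6, 8, 9, 10 do not contribute to this derivation.
So O(not v) holds, i.e. F(v). The claim follows.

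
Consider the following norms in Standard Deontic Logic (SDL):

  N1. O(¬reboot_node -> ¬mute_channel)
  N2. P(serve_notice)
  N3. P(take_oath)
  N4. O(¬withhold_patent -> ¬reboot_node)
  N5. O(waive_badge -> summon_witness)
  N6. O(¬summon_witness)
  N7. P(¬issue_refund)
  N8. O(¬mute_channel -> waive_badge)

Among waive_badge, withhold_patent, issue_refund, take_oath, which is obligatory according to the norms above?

Premise 6 states O(¬summon_witness) outright.
The contrapositive of premise 5 (O(waive_badge -> summon_witness)) is O(¬summon_witness -> ¬waive_badge), and O(¬summon_witness) is already established, so O(¬waive_badge).
Premise 8 is O(¬mute_channel -> waive_badge); contrapositively O(¬waive_badge -> mute_channel). Since O(¬waive_badge) holds, K gives O(mute_channel).
Premise 1 is O(¬reboot_node -> ¬mute_channel); contrapositively O(mute_channel -> reboot_node). Since O(mute_channel) holds, K gives O(reboot_node).
Premise 4 is O(¬withhold_patent -> ¬reboot_node); contrapositively O(reboot_node -> withhold_patent). Since O(reboot_node) holds, K gives O(withhold_patent).
So O(withhold_patent) holds — withhold_patent is obligatory. None of the other listed options is made obligatory by any chain of premises.

withhold_patent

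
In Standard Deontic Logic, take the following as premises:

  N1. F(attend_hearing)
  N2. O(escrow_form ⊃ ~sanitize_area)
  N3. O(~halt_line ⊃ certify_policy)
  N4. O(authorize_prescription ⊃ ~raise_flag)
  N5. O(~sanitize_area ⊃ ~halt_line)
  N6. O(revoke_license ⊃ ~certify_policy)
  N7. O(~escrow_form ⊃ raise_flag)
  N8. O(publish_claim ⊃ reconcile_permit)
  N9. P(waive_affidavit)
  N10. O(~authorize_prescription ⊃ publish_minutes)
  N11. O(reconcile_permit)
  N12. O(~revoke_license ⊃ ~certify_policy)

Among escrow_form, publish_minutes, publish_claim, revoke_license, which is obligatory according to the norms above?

By case analysis on revoke_license: premise 6 gives O(revoke_license ⊃ ~certify_policy) and premise 12 gives O(~revoke_license ⊃ ~certify_policy), so O(~certify_policy) either way.
Premise 3 is O(~halt_line ⊃ certify_policy); contrapositively O(~certify_policy ⊃ halt_line). Since O(~certify_policy) holds, K gives O(halt_line).
The contrapositive of premise 5 (O(~sanitize_area ⊃ ~halt_line)) is O(halt_line ⊃ sanitize_area), and O(halt_line) is already established, so O(sanitize_area).
Premise 2, O(escrow_form ⊃ ~sanitize_area), contraposes to O(sanitize_area ⊃ ~escrow_form); with O(sanitize_area) we get O(~escrow_form).
Applying K to premise 7 (O(~escrow_form ⊃ raise_flag)) and O(~escrow_form) yields O(raise_flag).
The contrapositive of premise 4 (O(authorize_prescription ⊃ ~raise_flag)) is O(raise_flag ⊃ ~authorize_prescription), and O(raise_flag) is already established, so O(~authorize_prescription).
Applying K to premise 10 (O(~authorize_prescription ⊃ publish_minutes)) and O(~authorize_prescription) yields O(publish_minutes).
So O(publish_minutes) holds — publish_minutes is obligatory. None of the other listed options is made obligatory by any chain of premises.

publish_minutes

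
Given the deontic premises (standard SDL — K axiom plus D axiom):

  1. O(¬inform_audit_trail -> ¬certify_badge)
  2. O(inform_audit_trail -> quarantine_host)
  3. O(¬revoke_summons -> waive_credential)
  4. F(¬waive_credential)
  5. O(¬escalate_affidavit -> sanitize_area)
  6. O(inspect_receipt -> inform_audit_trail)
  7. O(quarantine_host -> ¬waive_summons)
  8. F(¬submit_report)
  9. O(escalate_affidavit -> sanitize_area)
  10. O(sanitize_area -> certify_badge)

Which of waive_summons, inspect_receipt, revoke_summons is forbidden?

waive_summons

Premises 5 and 9 are O(¬escalate_affidavit -> sanitize_area) and O(escalate_affidavit -> sanitize_area); every ideal world satisfies ¬escalate_affidavit or escalate_affidavit, so in either case sanitize_area holds — hence O(sanitize_area).
From O(sanitize_area) and premise 10, O(sanitize_area -> certify_badge), we obtain O(certify_badge).
The contrapositive of premise 1 (O(¬inform_audit_trail -> ¬certify_badge)) is O(certify_badge -> inform_audit_trail), and O(certify_badge) is already established, so O(inform_audit_trail).
Applying K to premise 2 (O(inform_audit_trail -> quarantine_host)) and O(inform_audit_trail) yields O(quarantine_host).
From O(quarantine_host) and premise 7, O(quarantine_host -> ¬waive_summons), we obtain O(¬waive_summons).
So O(¬waive_summons) holds, i.e. waive_summons is forbidden. None of the other listed options is forbidden under the premises.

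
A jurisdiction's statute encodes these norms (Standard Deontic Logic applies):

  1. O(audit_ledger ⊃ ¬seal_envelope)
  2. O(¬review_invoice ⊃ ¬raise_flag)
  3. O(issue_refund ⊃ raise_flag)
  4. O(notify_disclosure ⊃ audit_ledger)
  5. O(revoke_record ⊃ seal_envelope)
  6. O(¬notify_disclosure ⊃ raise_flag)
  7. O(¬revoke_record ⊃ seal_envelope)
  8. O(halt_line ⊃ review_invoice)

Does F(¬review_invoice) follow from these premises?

Premises 7 and 5 are O(¬revoke_record ⊃ seal_envelope) and O(revoke_record ⊃ seal_envelope); every ideal world satisfies ¬revoke_record or revoke_record, so in either case seal_envelope holds — hence O(seal_envelope).
The contrapositive of premise 1 (O(audit_ledger ⊃ ¬seal_envelope)) is O(seal_envelope ⊃ ¬audit_ledger), and O(seal_envelope) is already established, so O(¬audit_ledger).
Premise 4 is O(notify_disclosure ⊃ audit_ledger); contrapositively O(¬audit_ledger ⊃ ¬notify_disclosure). Since O(¬audit_ledger) holds, K gives O(¬notify_disclosure).
Applying K to premise 6 (O(¬notify_disclosure ⊃ raise_flag)) and O(¬notify_disclosure) yields O(raise_flag).
The contrapositive of premise 2 (O(¬review_invoice ⊃ ¬raise_flag)) is O(raise_flag ⊃ review_invoice), and O(raise_flag) is already established, so O(review_invoice).
Premises 3, 8 do not contribute to this derivation.
So O(review_invoice) holds, i.e. F(¬review_invoice). The claim follows.

Yes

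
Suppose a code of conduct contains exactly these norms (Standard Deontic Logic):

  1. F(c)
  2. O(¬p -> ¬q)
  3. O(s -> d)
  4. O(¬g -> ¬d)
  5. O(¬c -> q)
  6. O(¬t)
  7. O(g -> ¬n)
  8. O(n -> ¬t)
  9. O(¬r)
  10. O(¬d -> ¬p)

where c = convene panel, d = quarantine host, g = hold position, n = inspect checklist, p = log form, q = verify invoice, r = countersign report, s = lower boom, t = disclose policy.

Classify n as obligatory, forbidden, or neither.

Premise 1 is F(c), i.e. O(¬c).
From O(¬c) and premise 5, O(¬c -> q), we obtain O(q).
Premise 2 is O(¬p -> ¬q); contrapositively O(q -> p). Since O(q) holds, K gives O(p).
Premise 10 is O(¬d -> ¬p); contrapositively O(p -> d). Since O(p) holds, K gives O(d).
The contrapositive of premise 4 (O(¬g -> ¬d)) is O(d -> g), and O(d) is already established, so O(g).
Premise 7 is O(g -> ¬n); since O(g), deontic closure gives O(¬n).
Premises 3, 6, 8, 9 do not contribute to this derivation.
Thus O(¬n), which is F(n): n is forbidden.

Forbidden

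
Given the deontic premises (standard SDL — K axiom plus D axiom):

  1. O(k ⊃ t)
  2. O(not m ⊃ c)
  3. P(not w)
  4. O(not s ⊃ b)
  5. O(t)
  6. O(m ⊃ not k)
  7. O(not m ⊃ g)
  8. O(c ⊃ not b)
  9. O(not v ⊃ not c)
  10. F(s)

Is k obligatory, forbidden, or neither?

Forbidden

F(s) at premise 10 means O(not s).
Applying K to premise 4 (O(not s ⊃ b)) and O(not s) yields O(b).
Premise 8, O(c ⊃ not b), contraposes to O(b ⊃ not c); with O(b) we get O(not c).
Premise 2, O(not m ⊃ c), contraposes to O(not c ⊃ m); with O(not c) we get O(m).
From O(m) and premise 6, O(m ⊃ not k), we obtain O(not k).
Premises 1, 3, 5, 7, 9 do not contribute to this derivation.
Thus O(not k), which is F(k): k is forbidden.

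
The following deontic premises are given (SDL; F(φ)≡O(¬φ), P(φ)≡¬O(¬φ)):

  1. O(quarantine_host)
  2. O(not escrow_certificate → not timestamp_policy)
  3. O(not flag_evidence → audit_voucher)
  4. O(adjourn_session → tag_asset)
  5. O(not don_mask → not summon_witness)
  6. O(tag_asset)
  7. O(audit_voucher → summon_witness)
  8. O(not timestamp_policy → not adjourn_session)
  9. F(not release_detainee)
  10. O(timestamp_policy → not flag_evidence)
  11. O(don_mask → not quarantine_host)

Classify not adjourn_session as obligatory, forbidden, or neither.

Premise 1 states O(quarantine_host) outright.
The contrapositive of premise 11 (O(don_mask → not quarantine_host)) is O(quarantine_host → not don_mask), and O(quarantine_host) is already established, so O(not don_mask).
From O(not don_mask) and premise 5, O(not don_mask → not summon_witness), we obtain O(not summon_witness).
Premise 7, O(audit_voucher → summon_witness), contraposes to O(not summon_witness → not audit_voucher); with O(not summon_witness) we get O(not audit_voucher).
The contrapositive of premise 3 (O(not flag_evidence → audit_voucher)) is O(not audit_voucher → flag_evidence), and O(not audit_voucher) is already established, so O(flag_evidence).
Premise 10 is O(timestamp_policy → not flag_evidence); contrapositively O(flag_evidence → not timestamp_policy). Since O(flag_evidence) holds, K gives O(not timestamp_policy).
Applying K to premise 8 (O(not timestamp_policy → not adjourn_session)) and O(not timestamp_policy) yields O(not adjourn_session).
Premises 2, 4, 6, 9 do not contribute to this derivation.
Hence not adjourn_session is obligatory.

Obligatory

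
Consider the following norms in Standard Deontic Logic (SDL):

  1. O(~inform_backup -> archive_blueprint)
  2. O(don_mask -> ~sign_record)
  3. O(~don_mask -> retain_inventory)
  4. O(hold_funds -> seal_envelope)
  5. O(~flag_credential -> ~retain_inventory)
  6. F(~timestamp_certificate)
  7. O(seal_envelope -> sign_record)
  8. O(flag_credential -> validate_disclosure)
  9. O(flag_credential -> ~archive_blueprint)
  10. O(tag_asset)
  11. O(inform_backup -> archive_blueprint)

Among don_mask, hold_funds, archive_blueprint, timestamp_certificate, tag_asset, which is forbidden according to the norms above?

hold_funds

Premises 1 and 11 are O(~inform_backup -> archive_blueprint) and O(inform_backup -> archive_blueprint); every ideal world satisfies ~inform_backup or inform_backup, so in either case archive_blueprint holds — hence O(archive_blueprint).
Premise 9, O(flag_credential -> ~archive_blueprint), contraposes to O(archive_blueprint -> ~flag_credential); with O(archive_blueprint) we get O(~flag_credential).
With premise 5, O(~flag_credential -> ~retain_inventory), the K-axiom yields O(~retain_inventory).
Premise 3 is O(~don_mask -> retain_inventory); contrapositively O(~retain_inventory -> don_mask). Since O(~retain_inventory) holds, K gives O(don_mask).
With premise 2, O(don_mask -> ~sign_record), the K-axiom yields O(~sign_record).
The contrapositive of premise 7 (O(seal_envelope -> sign_record)) is O(~sign_record -> ~seal_envelope), and O(~sign_record) is already established, so O(~seal_envelope).
Premise 4, O(hold_funds -> seal_envelope), contraposes to O(~seal_envelope -> ~hold_funds); with O(~seal_envelope) we get O(~hold_funds).
So O(~hold_funds) holds, i.e. hold_funds is forbidden. None of the other listed options is forbidden under the premises.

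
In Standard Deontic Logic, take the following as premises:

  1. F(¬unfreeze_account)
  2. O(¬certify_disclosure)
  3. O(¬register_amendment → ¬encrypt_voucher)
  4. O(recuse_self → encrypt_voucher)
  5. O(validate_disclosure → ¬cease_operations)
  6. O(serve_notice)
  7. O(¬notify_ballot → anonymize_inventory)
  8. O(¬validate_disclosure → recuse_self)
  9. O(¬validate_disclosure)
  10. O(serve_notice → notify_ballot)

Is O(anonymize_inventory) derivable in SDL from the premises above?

No

Premise 7 is O(¬notify_ballot → anonymize_inventory), but O(¬notify_ballot) is not derivable from the premises, so it does not yield O(anonymize_inventory).
No other premise forces O(anonymize_inventory). An ideal world satisfying every premise can still have anonymize_inventory false, so O(anonymize_inventory) is not derivable.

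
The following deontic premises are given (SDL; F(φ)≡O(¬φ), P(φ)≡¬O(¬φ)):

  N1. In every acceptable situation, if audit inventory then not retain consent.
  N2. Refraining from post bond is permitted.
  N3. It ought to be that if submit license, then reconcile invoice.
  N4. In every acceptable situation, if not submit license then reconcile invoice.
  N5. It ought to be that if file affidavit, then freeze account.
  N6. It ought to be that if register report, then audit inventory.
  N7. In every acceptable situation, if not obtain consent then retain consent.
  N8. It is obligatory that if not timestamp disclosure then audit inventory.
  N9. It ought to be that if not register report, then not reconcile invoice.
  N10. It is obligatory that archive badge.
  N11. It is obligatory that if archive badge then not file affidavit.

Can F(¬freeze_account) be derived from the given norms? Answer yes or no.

No

Premise 5 is O(file_affidavit → freeze_account), but O(file_affidavit) is not derivable from the premises, so it does not yield O(freeze_account).
No other premise forces O(freeze_account). An ideal world satisfying every premise can still have ¬freeze_account true, so F(¬freeze_account) is not derivable.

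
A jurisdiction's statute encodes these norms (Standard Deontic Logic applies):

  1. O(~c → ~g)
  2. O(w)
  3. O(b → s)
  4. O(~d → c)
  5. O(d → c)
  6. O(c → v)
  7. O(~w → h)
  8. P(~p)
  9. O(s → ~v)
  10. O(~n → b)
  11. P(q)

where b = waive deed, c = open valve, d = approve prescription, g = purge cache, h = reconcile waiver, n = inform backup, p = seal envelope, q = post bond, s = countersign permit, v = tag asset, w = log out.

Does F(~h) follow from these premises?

Premise 7 is O(~w → h), but O(~w) is not derivable from the premises, so it does not yield O(h).
No other premise forces O(h). An ideal world satisfying every premise can still have ~h true, so F(~h) is not derivable.

No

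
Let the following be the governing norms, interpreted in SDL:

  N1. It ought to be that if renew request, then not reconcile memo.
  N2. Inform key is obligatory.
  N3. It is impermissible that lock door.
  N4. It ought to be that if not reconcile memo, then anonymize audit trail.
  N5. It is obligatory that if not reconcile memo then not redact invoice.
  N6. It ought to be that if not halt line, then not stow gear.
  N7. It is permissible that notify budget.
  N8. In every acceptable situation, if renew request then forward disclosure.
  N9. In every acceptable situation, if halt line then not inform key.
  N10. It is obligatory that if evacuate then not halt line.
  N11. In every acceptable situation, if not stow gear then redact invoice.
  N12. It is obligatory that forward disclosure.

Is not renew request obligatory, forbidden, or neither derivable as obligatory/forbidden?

Obligatory

From premise 2 we have O(inform_key).
The contrapositive of premise 9 (O(halt_line → ¬inform_key)) is O(inform_key → ¬halt_line), and O(inform_key) is already established, so O(¬halt_line).
Premise 6 is O(¬halt_line → ¬stow_gear); since O(¬halt_line), deontic closure gives O(¬stow_gear).
With premise 11, O(¬stow_gear → redact_invoice), the K-axiom yields O(redact_invoice).
Premise 5, O(¬reconcile_memo → ¬redact_invoice), contraposes to O(redact_invoice → reconcile_memo); with O(redact_invoice) we get O(reconcile_memo).
The contrapositive of premise 1 (O(renew_request → ¬reconcile_memo)) is O(reconcile_memo → ¬renew_request), and O(reconcile_memo) is already established, so O(¬renew_request).
Premises 3, 4, 7, 8, 10, 12 do not contribute to this derivation.
Hence ¬renew_request is obligatory.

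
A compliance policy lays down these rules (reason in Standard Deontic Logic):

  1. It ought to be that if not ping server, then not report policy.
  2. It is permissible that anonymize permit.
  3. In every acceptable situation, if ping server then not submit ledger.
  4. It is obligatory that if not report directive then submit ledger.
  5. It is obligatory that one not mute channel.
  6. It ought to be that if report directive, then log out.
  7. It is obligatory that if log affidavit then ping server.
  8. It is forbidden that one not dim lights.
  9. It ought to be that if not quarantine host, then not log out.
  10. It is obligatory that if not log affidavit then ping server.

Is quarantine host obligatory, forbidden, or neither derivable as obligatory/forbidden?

By case analysis on log_affidavit: premise 7 gives O(log_affidavit → ping_server) and premise 10 gives O(¬log_affidavit → ping_server), so O(ping_server) either way.
Premise 3 is O(ping_server → ¬submit_ledger); since O(ping_server), deontic closure gives O(¬submit_ledger).
Premise 4 is O(¬report_directive → submit_ledger); contrapositively O(¬submit_ledger → report_directive). Since O(¬submit_ledger) holds, K gives O(report_directive).
Applying K to premise 6 (O(report_directive → log_out)) and O(report_directive) yields O(log_out).
Premise 9, O(¬quarantine_host → ¬log_out), contraposes to O(log_out → quarantine_host); with O(log_out) we get O(quarantine_host).
Premises 1, 2, 5, 8 do not contribute to this derivation.
Hence quarantine_host is obligatory.

Obligatory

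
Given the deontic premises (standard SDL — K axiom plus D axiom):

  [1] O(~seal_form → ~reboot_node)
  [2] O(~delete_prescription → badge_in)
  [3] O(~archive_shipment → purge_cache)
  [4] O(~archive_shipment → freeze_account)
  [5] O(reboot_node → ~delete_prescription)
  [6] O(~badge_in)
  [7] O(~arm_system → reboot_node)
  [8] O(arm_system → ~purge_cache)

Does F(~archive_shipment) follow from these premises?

Premise 6 gives O(~badge_in).
The contrapositive of premise 2 (O(~delete_prescription → badge_in)) is O(~badge_in → delete_prescription), and O(~badge_in) is already established, so O(delete_prescription).
The contrapositive of premise 5 (O(reboot_node → ~delete_prescription)) is O(delete_prescription → ~reboot_node), and O(delete_prescription) is already established, so O(~reboot_node).
The contrapositive of premise 7 (O(~arm_system → reboot_node)) is O(~reboot_node → arm_system), and O(~reboot_node) is already established, so O(arm_system).
From O(arm_system) and premise 8, O(arm_system → ~purge_cache), we obtain O(~purge_cache).
Premise 3 is O(~archive_shipment → purge_cache); contrapositively O(~purge_cache → archive_shipment). Since O(~purge_cache) holds, K gives O(archive_shipment).
Premises 1, 4 do not contribute to this derivation.
So O(archive_shipment) holds, i.e. F(~archive_shipment). The claim follows.

Yes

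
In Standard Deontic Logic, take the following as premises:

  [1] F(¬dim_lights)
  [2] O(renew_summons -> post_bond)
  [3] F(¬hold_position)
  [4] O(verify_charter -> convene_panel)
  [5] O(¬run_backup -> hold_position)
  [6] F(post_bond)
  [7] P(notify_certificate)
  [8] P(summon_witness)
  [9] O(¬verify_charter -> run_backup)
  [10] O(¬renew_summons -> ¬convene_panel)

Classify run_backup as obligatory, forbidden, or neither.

F(post_bond) at premise 6 means O(¬post_bond).
Premise 2, O(renew_summons -> post_bond), contraposes to O(¬post_bond -> ¬renew_summons); with O(¬post_bond) we get O(¬renew_summons).
With premise 10, O(¬renew_summons -> ¬convene_panel), the K-axiom yields O(¬convene_panel).
The contrapositive of premise 4 (O(verify_charter -> convene_panel)) is O(¬convene_panel -> ¬verify_charter), and O(¬convene_panel) is already established, so O(¬verify_charter).
With premise 9, O(¬verify_charter -> run_backup), the K-axiom yields O(run_backup).
Premises 1, 3, 5, 7, 8 do not contribute to this derivation.
Hence run_backup is obligatory.

Obligatory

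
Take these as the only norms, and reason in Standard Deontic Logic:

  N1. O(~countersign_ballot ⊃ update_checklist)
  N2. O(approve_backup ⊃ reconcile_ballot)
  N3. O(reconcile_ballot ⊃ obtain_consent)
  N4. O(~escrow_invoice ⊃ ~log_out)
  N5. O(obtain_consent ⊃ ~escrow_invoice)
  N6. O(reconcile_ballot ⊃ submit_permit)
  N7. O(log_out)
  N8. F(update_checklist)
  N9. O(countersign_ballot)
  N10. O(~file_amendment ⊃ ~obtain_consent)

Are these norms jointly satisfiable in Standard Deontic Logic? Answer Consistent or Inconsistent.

Premise 1 is O(~countersign_ballot ⊃ update_checklist), but O(~countersign_ballot) is not derivable from the premises, so it does not yield O(update_checklist).
So O(update_checklist) is not derivable, and the apparent clash with O(~update_checklist) does not arise.
A world satisfying every obligation exists (e.g. approve_backup=false, countersign_ballot=true, escrow_invoice=true, file_amendment=false, log_out=true, obtain_consent=false, reconcile_ballot=false, submit_permit=false, update_checklist=false); no atom is both obligatory and forbidden, so the set is consistent.

Consistent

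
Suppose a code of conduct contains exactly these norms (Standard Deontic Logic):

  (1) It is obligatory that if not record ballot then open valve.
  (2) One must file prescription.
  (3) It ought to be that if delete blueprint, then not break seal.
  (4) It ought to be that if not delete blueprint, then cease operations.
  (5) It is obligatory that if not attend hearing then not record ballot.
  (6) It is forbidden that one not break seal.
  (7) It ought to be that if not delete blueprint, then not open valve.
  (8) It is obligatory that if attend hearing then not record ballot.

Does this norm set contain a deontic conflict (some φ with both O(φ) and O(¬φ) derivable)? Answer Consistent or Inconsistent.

By case analysis on ¬attend_hearing: premise 5 gives O(¬attend_hearing → ¬record_ballot) and premise 8 gives O(attend_hearing → ¬record_ballot), so O(¬record_ballot) either way.
With premise 1, O(¬record_ballot → open_valve), the K-axiom yields O(open_valve).
Premise 7 is O(¬delete_blueprint → ¬open_valve); contrapositively O(open_valve → delete_blueprint). Since O(open_valve) holds, K gives O(delete_blueprint).
With premise 3, O(delete_blueprint → ¬break_seal), the K-axiom yields O(¬break_seal).
Yet premise 6 is F(¬break_seal), i.e. O(break_seal).
We now have both O(¬break_seal) and O(break_seal) — break_seal is simultaneously obligatory and forbidden, violating the D-axiom.

Inconsistent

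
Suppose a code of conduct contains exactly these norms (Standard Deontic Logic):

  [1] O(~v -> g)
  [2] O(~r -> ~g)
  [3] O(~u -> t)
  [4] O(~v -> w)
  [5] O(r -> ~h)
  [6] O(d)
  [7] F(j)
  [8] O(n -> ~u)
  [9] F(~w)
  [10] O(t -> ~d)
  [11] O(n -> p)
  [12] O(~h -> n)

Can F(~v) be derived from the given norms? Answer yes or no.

Premise 6 states O(d) outright.
Premise 10 is O(t -> ~d); contrapositively O(d -> ~t). Since O(d) holds, K gives O(~t).
The contrapositive of premise 3 (O(~u -> t)) is O(~t -> u), and O(~t) is already established, so O(u).
Premise 8, O(n -> ~u), contraposes to O(u -> ~n); with O(u) we get O(~n).
Premise 12, O(~h -> n), contraposes to O(~n -> h); with O(~n) we get O(h).
Premise 5, O(r -> ~h), contraposes to O(h -> ~r); with O(h) we get O(~r).
Applying K to premise 2 (O(~r -> ~g)) and O(~r) yields O(~g).
The contrapositive of premise 1 (O(~v -> g)) is O(~g -> v), and O(~g) is already established, so O(v).
Premises 4, 7, 9, 11 do not contribute to this derivation.
So O(v) holds, i.e. F(~v). The claim follows.

Yes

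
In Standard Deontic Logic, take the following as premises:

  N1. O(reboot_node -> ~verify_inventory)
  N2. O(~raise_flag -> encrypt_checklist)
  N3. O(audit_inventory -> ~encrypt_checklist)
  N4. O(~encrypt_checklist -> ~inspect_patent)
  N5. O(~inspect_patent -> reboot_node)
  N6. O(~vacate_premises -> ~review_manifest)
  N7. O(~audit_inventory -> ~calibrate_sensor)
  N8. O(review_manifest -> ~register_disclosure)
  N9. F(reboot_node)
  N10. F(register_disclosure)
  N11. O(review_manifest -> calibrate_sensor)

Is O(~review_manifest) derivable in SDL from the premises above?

Yes

Premise 9 is F(reboot_node), i.e. O(~reboot_node).
The contrapositive of premise 5 (O(~inspect_patent -> reboot_node)) is O(~reboot_node -> inspect_patent), and O(~reboot_node) is already established, so O(inspect_patent).
Premise 4 is O(~encrypt_checklist -> ~inspect_patent); contrapositively O(inspect_patent -> encrypt_checklist). Since O(inspect_patent) holds, K gives O(encrypt_checklist).
Premise 3 is O(audit_inventory -> ~encrypt_checklist); contrapositively O(encrypt_checklist -> ~audit_inventory). Since O(encrypt_checklist) holds, K gives O(~audit_inventory).
With premise 7, O(~audit_inventory -> ~calibrate_sensor), the K-axiom yields O(~calibrate_sensor).
The contrapositive of premise 11 (O(review_manifest -> calibrate_sensor)) is O(~calibrate_sensor -> ~review_manifest), and O(~calibrate_sensor) is already established, so O(~review_manifest).
Premises 1, 2, 6, 8, 10 do not contribute to this derivation.
So O(~review_manifest) follows.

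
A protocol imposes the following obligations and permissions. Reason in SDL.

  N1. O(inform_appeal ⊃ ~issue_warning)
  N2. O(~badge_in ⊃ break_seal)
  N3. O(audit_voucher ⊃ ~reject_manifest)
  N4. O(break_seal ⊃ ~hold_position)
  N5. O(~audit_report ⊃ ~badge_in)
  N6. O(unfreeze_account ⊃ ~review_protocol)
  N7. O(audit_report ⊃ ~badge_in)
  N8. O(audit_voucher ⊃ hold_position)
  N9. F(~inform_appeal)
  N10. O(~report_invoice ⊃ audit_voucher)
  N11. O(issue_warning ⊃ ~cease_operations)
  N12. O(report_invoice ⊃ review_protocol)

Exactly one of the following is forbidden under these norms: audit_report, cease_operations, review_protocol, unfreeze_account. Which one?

By case analysis on audit_report: premise 7 gives O(audit_report ⊃ ~badge_in) and premise 5 gives O(~audit_report ⊃ ~badge_in), so O(~badge_in) either way.
Premise 2 is O(~badge_in ⊃ break_seal); since O(~badge_in), deontic closure gives O(break_seal).
With premise 4, O(break_seal ⊃ ~hold_position), the K-axiom yields O(~hold_position).
Premise 8 is O(audit_voucher ⊃ hold_position); contrapositively O(~hold_position ⊃ ~audit_voucher). Since O(~hold_position) holds, K gives O(~audit_voucher).
Premise 10, O(~report_invoice ⊃ audit_voucher), contraposes to O(~audit_voucher ⊃ report_invoice); with O(~audit_voucher) we get O(report_invoice).
Applying K to premise 12 (O(report_invoice ⊃ review_protocol)) and O(report_invoice) yields O(review_protocol).
Premise 6, O(unfreeze_account ⊃ ~review_protocol), contraposes to O(review_protocol ⊃ ~unfreeze_account); with O(review_protocol) we get O(~unfreeze_account).
So O(~unfreeze_account) holds, i.e. unfreeze_account is forbidden. None of the other listed options is forbidden under the premises.

unfreeze_account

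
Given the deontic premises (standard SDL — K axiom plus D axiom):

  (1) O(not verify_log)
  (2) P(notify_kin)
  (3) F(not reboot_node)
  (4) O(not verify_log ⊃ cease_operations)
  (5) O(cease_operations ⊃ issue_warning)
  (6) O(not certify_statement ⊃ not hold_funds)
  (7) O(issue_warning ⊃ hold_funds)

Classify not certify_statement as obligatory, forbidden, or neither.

Premise 1 gives O(not verify_log).
Applying K to premise 4 (O(not verify_log ⊃ cease_operations)) and O(not verify_log) yields O(cease_operations).
Premise 5 is O(cease_operations ⊃ issue_warning); since O(cease_operations), deontic closure gives O(issue_warning).
Premise 7 is O(issue_warning ⊃ hold_funds); since O(issue_warning), deontic closure gives O(hold_funds).
Premise 6 is O(not certify_statement ⊃ not hold_funds); contrapositively O(hold_funds ⊃ certify_statement). Since O(hold_funds) holds, K gives O(certify_statement).
Premises 2, 3 do not contribute to this derivation.
Thus O(certify_statement), which is F(not certify_statement): not certify_statement is forbidden.

Forbidden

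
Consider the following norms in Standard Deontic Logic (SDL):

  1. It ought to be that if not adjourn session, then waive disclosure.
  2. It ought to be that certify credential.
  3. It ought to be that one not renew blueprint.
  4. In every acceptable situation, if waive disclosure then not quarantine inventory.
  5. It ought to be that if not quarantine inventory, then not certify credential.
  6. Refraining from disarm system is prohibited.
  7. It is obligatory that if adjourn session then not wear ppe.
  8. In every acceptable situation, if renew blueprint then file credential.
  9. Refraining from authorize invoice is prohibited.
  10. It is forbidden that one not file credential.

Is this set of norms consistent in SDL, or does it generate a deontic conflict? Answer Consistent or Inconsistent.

Consistent

Premise 8 is O(renew_blueprint → file_credential); even if O(file_credential) held, inferring O(renew_blueprint) would be affirming the consequent — invalid.
So O(renew_blueprint) is not derivable, and the apparent clash with O(¬renew_blueprint) does not arise.
A world satisfying every obligation exists (e.g. adjourn_session=true, authorize_invoice=true, certify_credential=true, disarm_system=true, file_credential=true, quarantine_inventory=true, renew_blueprint=false, waive_disclosure=false, wear_ppe=false); no atom is both obligatory and forbidden, so the set is consistent.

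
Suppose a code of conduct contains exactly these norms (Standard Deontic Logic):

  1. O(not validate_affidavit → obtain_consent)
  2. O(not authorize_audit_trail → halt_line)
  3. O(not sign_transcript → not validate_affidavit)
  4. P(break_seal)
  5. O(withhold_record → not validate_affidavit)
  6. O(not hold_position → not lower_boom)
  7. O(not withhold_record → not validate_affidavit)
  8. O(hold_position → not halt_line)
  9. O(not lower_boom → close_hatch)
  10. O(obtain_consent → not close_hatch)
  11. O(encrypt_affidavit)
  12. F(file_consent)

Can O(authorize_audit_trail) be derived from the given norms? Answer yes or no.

Yes

By case analysis on not withhold_record: premise 7 gives O(not withhold_record → not validate_affidavit) and premise 5 gives O(withhold_record → not validate_affidavit), so O(not validate_affidavit) either way.
Applying K to premise 1 (O(not validate_affidavit → obtain_consent)) and O(not validate_affidavit) yields O(obtain_consent).
From O(obtain_consent) and premise 10, O(obtain_consent → not close_hatch), we obtain O(not close_hatch).
Premise 9 is O(not lower_boom → close_hatch); contrapositively O(not close_hatch → lower_boom). Since O(not close_hatch) holds, K gives O(lower_boom).
Premise 6, O(not hold_position → not lower_boom), contraposes to O(lower_boom → hold_position); with O(lower_boom) we get O(hold_position).
Premise 8 is O(hold_position → not halt_line); since O(hold_position), deontic closure gives O(not halt_line).
Premise 2 is O(not authorize_audit_trail → halt_line); contrapositively O(not halt_line → authorize_audit_trail). Since O(not halt_line) holds, K gives O(authorize_audit_trail).
Premises 3, 4, 11, 12 do not contribute to this derivation.
So O(authorize_audit_trail) follows.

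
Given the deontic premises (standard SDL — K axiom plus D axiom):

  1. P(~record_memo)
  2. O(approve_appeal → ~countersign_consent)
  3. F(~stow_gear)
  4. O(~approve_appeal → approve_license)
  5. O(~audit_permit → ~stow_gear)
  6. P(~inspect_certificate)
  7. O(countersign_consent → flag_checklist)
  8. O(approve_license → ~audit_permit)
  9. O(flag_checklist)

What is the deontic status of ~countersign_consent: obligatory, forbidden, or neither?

Obligatory

Premise 3 is F(~stow_gear), i.e. O(stow_gear).
Premise 5 is O(~audit_permit → ~stow_gear); contrapositively O(stow_gear → audit_permit). Since O(stow_gear) holds, K gives O(audit_permit).
Premise 8, O(approve_license → ~audit_permit), contraposes to O(audit_permit → ~approve_license); with O(audit_permit) we get O(~approve_license).
The contrapositive of premise 4 (O(~approve_appeal → approve_license)) is O(~approve_license → approve_appeal), and O(~approve_license) is already established, so O(approve_appeal).
Applying K to premise 2 (O(approve_appeal → ~countersign_consent)) and O(approve_appeal) yields O(~countersign_consent).
Premises 1, 6, 7, 9 do not contribute to this derivation.
Hence ~countersign_consent is obligatory.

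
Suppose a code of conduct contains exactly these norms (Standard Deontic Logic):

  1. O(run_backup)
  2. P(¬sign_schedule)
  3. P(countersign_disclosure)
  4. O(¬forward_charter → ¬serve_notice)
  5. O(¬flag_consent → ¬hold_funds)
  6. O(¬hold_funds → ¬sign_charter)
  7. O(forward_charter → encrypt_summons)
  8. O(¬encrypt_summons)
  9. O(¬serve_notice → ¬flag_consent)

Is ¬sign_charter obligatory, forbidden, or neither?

From premise 8 we have O(¬encrypt_summons).
Premise 7 is O(forward_charter → encrypt_summons); contrapositively O(¬encrypt_summons → ¬forward_charter). Since O(¬encrypt_summons) holds, K gives O(¬forward_charter).
From O(¬forward_charter) and premise 4, O(¬forward_charter → ¬serve_notice), we obtain O(¬serve_notice).
Applying K to premise 9 (O(¬serve_notice → ¬flag_consent)) and O(¬serve_notice) yields O(¬flag_consent).
Applying K to premise 5 (O(¬flag_consent → ¬hold_funds)) and O(¬flag_consent) yields O(¬hold_funds).
Premise 6 is O(¬hold_funds → ¬sign_charter); since O(¬hold_funds), deontic closure gives O(¬sign_charter).
Premises 1, 2, 3 do not contribute to this derivation.
Hence ¬sign_charter is obligatory.

Obligatory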